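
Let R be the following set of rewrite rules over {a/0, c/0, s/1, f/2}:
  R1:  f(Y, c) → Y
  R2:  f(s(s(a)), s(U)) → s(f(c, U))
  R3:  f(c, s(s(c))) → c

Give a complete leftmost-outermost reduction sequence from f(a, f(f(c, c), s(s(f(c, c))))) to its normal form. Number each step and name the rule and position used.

1. f(a, f(f(c, c), s(s(f(c, c)))))  →  f(a, f(c, s(s(f(c, c)))))   [R1 at 2.1]
2. f(a, f(c, s(s(f(c, c)))))  →  f(a, f(c, s(s(c))))   [R1 at 2.2.1.1]
3. f(a, f(c, s(s(c))))  →  f(a, c)   [R3 at 2]
4. f(a, c)  →  a   [R1 at ε]

a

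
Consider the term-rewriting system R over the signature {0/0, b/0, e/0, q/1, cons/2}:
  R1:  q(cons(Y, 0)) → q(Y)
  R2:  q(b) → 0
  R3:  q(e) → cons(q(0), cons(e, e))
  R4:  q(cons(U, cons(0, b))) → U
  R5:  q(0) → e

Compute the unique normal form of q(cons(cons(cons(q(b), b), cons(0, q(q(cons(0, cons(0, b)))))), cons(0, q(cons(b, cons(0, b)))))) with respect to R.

cons(cons(0, b), cons(0, e))

1. q(cons(cons(cons(q(b), b), cons(0, q(q(cons(0, cons(0, b)))))), cons(0, q(cons(b, cons(0, b))))))  →  q(cons(cons(cons(0, b), cons(0, q(q(cons(0, cons(0, b)))))), cons(0, q(cons(b, cons(0, b))))))   [R2 at 1.1.1.1]
2. q(cons(cons(cons(0, b), cons(0, q(q(cons(0, cons(0, b)))))), cons(0, q(cons(b, cons(0, b))))))  →  q(cons(cons(cons(0, b), cons(0, q(0))), cons(0, q(cons(b, cons(0, b))))))   [R4 at 1.1.2.2.1]
3. q(cons(cons(cons(0, b), cons(0, q(0))), cons(0, q(cons(b, cons(0, b))))))  →  q(cons(cons(cons(0, b), cons(0, e)), cons(0, q(cons(b, cons(0, b))))))   [R5 at 1.1.2.2]
4. q(cons(cons(cons(0, b), cons(0, e)), cons(0, q(cons(b, cons(0, b))))))  →  q(cons(cons(cons(0, b), cons(0, e)), cons(0, b)))   [R4 at 1.2.2]
5. q(cons(cons(cons(0, b), cons(0, e)), cons(0, b)))  →  cons(cons(0, b), cons(0, e))   [R4 at ε]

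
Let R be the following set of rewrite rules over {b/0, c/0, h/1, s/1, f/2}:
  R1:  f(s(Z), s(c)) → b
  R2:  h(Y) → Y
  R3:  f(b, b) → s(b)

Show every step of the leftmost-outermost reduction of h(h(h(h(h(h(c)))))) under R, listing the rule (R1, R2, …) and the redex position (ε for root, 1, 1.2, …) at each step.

c

1. h(h(h(h(h(h(c))))))  →  h(h(h(h(h(c)))))   [R2 at ε]
2. h(h(h(h(h(c)))))  →  h(h(h(h(c))))   [R2 at ε]
3. h(h(h(h(c))))  →  h(h(h(c)))   [R2 at ε]
4. h(h(h(c)))  →  h(h(c))   [R2 at ε]
5. h(h(c))  →  h(c)   [R2 at ε]
6. h(c)  →  c   [R2 at ε]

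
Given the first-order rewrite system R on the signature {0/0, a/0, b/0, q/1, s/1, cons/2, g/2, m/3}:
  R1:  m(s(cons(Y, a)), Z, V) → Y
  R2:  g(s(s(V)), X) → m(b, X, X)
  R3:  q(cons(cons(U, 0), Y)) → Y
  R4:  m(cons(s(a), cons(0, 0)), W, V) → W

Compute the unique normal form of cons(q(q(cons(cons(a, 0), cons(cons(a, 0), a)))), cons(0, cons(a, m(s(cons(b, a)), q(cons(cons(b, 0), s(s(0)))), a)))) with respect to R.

cons(a, cons(0, cons(a, b)))

1. cons(q(q(cons(cons(a, 0), cons(cons(a, 0), a)))), cons(0, cons(a, m(s(cons(b, a)), q(cons(cons(b, 0), s(s(0)))), a))))  →  cons(q(cons(cons(a, 0), a)), cons(0, cons(a, m(s(cons(b, a)), q(cons(cons(b, 0), s(s(0)))), a))))   [R3 at 1.1]
2. cons(q(cons(cons(a, 0), a)), cons(0, cons(a, m(s(cons(b, a)), q(cons(cons(b, 0), s(s(0)))), a))))  →  cons(a, cons(0, cons(a, m(s(cons(b, a)), q(cons(cons(b, 0), s(s(0)))), a))))   [R3 at 1]
3. cons(a, cons(0, cons(a, m(s(cons(b, a)), q(cons(cons(b, 0), s(s(0)))), a))))  →  cons(a, cons(0, cons(a, b)))   [R1 at 2.2.2]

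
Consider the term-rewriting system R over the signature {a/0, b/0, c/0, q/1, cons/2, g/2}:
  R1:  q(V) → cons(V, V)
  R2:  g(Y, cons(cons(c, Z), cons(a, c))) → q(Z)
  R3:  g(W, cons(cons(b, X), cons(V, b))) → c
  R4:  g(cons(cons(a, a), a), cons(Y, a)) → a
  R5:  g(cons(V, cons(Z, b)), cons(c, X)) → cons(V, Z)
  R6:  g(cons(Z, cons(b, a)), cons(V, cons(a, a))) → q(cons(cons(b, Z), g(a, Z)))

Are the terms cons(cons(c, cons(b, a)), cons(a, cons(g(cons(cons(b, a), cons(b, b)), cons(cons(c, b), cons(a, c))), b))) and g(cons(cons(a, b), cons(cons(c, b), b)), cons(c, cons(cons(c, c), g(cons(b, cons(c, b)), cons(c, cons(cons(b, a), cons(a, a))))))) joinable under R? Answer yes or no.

Reduce t₁ = cons(cons(c, cons(b, a)), cons(a, cons(g(cons(cons(b, a), cons(b, b)), cons(cons(c, b), cons(a, c))), b))):
1. cons(cons(c, cons(b, a)), cons(a, cons(g(cons(cons(b, a), cons(b, b)), cons(cons(c, b), cons(a, c))), b)))  →  cons(cons(c, cons(b, a)), cons(a, cons(q(b), b)))   [R2 at 2.2.1]
2. cons(cons(c, cons(b, a)), cons(a, cons(q(b), b)))  →  cons(cons(c, cons(b, a)), cons(a, cons(cons(b, b), b)))   [R1 at 2.2.1]

Reduce t₂ = g(cons(cons(a, b), cons(cons(c, b), b)), cons(c, cons(cons(c, c), g(cons(b, cons(c, b)), cons(c, cons(cons(b, a), cons(a, a))))))):
1. g(cons(cons(a, b), cons(cons(c, b), b)), cons(c, cons(cons(c, c), g(cons(b, cons(c, b)), cons(c, cons(cons(b, a), cons(a, a)))))))  →  cons(cons(a, b), cons(c, b))   [R5 at ε]

no — NF(t₁) = cons(cons(c, cons(b, a)), cons(a, cons(cons(b, b), b))), NF(t₂) = cons(cons(a, b), cons(c, b))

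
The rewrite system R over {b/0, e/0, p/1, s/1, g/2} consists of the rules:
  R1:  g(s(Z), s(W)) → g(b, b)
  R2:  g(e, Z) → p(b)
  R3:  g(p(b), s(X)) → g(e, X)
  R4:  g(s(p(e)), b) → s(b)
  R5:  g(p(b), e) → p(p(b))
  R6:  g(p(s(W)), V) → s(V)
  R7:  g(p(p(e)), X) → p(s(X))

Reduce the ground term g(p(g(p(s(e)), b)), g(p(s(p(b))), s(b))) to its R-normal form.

s(s(s(b)))

1. g(p(g(p(s(e)), b)), g(p(s(p(b))), s(b)))  →  g(p(s(b)), g(p(s(p(b))), s(b)))   [R6 at 1.1]
2. g(p(s(b)), g(p(s(p(b))), s(b)))  →  s(g(p(s(p(b))), s(b)))   [R6 at ε]
3. s(g(p(s(p(b))), s(b)))  →  s(s(s(b)))   [R6 at 1]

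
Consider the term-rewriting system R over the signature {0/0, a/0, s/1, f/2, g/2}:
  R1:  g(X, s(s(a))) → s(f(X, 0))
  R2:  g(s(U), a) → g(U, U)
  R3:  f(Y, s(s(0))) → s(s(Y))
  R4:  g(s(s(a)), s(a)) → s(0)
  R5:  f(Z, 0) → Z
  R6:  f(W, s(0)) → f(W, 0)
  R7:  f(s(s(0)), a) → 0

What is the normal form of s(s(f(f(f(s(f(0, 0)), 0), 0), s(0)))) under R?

s(s(s(0)))

1. s(s(f(f(f(s(f(0, 0)), 0), 0), s(0))))  →  s(s(f(f(f(s(f(0, 0)), 0), 0), 0)))   [R6 at 1.1]
2. s(s(f(f(f(s(f(0, 0)), 0), 0), 0)))  →  s(s(f(f(s(f(0, 0)), 0), 0)))   [R5 at 1.1]
3. s(s(f(f(s(f(0, 0)), 0), 0)))  →  s(s(f(s(f(0, 0)), 0)))   [R5 at 1.1]
4. s(s(f(s(f(0, 0)), 0)))  →  s(s(s(f(0, 0))))   [R5 at 1.1]
5. s(s(s(f(0, 0))))  →  s(s(s(0)))   [R5 at 1.1.1]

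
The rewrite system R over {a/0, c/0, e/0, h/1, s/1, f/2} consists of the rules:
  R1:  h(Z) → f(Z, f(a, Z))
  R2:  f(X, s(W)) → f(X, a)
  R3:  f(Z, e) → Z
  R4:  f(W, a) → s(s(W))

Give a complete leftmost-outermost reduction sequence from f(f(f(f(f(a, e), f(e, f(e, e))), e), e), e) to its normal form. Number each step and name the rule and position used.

a

1. f(f(f(f(f(a, e), f(e, f(e, e))), e), e), e)  →  f(f(f(f(a, e), f(e, f(e, e))), e), e)   [R3 at ε]
2. f(f(f(f(a, e), f(e, f(e, e))), e), e)  →  f(f(f(a, e), f(e, f(e, e))), e)   [R3 at ε]
3. f(f(f(a, e), f(e, f(e, e))), e)  →  f(f(a, e), f(e, f(e, e)))   [R3 at ε]
4. f(f(a, e), f(e, f(e, e)))  →  f(a, f(e, f(e, e)))   [R3 at 1]
5. f(a, f(e, f(e, e)))  →  f(a, f(e, e))   [R3 at 2.2]
6. f(a, f(e, e))  →  f(a, e)   [R3 at 2]
7. f(a, e)  →  a   [R3 at ε]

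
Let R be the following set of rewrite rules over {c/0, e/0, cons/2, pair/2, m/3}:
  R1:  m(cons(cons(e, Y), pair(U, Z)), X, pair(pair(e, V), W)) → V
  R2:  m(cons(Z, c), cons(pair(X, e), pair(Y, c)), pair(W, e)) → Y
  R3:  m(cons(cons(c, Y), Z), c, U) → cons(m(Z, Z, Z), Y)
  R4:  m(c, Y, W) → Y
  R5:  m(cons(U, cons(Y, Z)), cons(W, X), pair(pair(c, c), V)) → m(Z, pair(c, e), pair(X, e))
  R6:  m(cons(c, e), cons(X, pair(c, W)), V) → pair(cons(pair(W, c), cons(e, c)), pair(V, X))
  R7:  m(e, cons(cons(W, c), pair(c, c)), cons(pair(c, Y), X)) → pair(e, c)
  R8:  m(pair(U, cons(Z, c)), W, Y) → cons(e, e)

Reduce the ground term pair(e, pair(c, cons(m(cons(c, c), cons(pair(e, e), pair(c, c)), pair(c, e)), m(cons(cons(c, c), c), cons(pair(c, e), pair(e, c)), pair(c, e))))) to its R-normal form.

pair(e, pair(c, cons(c, e)))

1. pair(e, pair(c, cons(m(cons(c, c), cons(pair(e, e), pair(c, c)), pair(c, e)), m(cons(cons(c, c), c), cons(pair(c, e), pair(e, c)), pair(c, e)))))  →  pair(e, pair(c, cons(c, m(cons(cons(c, c), c), cons(pair(c, e), pair(e, c)), pair(c, e)))))   [R2 at 2.2.1]
2. pair(e, pair(c, cons(c, m(cons(cons(c, c), c), cons(pair(c, e), pair(e, c)), pair(c, e)))))  →  pair(e, pair(c, cons(c, e)))   [R2 at 2.2.2]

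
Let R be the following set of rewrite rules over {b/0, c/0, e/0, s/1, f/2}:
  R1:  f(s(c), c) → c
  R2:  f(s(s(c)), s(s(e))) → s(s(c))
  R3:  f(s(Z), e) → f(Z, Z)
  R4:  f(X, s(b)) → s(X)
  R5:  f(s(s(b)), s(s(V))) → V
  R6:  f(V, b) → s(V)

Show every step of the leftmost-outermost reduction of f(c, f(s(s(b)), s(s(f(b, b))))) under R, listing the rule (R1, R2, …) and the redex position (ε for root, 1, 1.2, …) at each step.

1. f(c, f(s(s(b)), s(s(f(b, b)))))  →  f(c, f(b, b))   [R5 at 2]
2. f(c, f(b, b))  →  f(c, s(b))   [R6 at 2]
3. f(c, s(b))  →  s(c)   [R4 at ε]

s(c)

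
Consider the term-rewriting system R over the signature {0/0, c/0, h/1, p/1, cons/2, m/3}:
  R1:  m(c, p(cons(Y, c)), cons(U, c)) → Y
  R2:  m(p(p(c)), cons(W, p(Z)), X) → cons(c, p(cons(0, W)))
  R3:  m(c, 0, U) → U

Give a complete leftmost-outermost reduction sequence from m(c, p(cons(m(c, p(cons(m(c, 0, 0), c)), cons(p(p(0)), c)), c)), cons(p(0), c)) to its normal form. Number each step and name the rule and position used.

0

1. m(c, p(cons(m(c, p(cons(m(c, 0, 0), c)), cons(p(p(0)), c)), c)), cons(p(0), c))  →  m(c, p(cons(m(c, 0, 0), c)), cons(p(p(0)), c))   [R1 at ε]
2. m(c, p(cons(m(c, 0, 0), c)), cons(p(p(0)), c))  →  m(c, 0, 0)   [R1 at ε]
3. m(c, 0, 0)  →  0   [R3 at ε]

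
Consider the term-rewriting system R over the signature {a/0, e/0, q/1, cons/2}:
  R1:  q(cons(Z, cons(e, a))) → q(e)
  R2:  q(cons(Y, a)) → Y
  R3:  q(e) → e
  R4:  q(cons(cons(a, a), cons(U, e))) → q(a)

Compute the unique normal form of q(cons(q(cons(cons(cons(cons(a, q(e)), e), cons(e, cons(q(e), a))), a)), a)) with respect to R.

cons(cons(cons(a, e), e), cons(e, cons(e, a)))

1. q(cons(q(cons(cons(cons(cons(a, q(e)), e), cons(e, cons(q(e), a))), a)), a))  →  q(cons(cons(cons(cons(a, q(e)), e), cons(e, cons(q(e), a))), a))   [R2 at ε]
2. q(cons(cons(cons(cons(a, q(e)), e), cons(e, cons(q(e), a))), a))  →  cons(cons(cons(a, q(e)), e), cons(e, cons(q(e), a)))   [R2 at ε]
3. cons(cons(cons(a, q(e)), e), cons(e, cons(q(e), a)))  →  cons(cons(cons(a, e), e), cons(e, cons(q(e), a)))   [R3 at 1.1.2]
4. cons(cons(cons(a, e), e), cons(e, cons(q(e), a)))  →  cons(cons(cons(a, e), e), cons(e, cons(e, a)))   [R3 at 2.2.1]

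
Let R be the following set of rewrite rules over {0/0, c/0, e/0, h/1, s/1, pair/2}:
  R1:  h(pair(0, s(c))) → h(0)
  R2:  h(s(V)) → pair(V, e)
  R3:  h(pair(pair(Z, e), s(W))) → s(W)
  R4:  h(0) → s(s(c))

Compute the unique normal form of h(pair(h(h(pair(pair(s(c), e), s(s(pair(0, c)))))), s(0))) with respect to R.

s(0)

1. h(pair(h(h(pair(pair(s(c), e), s(s(pair(0, c)))))), s(0)))  →  h(pair(h(s(s(pair(0, c)))), s(0)))   [R3 at 1.1.1]
2. h(pair(h(s(s(pair(0, c)))), s(0)))  →  h(pair(pair(s(pair(0, c)), e), s(0)))   [R2 at 1.1]
3. h(pair(pair(s(pair(0, c)), e), s(0)))  →  s(0)   [R3 at ε]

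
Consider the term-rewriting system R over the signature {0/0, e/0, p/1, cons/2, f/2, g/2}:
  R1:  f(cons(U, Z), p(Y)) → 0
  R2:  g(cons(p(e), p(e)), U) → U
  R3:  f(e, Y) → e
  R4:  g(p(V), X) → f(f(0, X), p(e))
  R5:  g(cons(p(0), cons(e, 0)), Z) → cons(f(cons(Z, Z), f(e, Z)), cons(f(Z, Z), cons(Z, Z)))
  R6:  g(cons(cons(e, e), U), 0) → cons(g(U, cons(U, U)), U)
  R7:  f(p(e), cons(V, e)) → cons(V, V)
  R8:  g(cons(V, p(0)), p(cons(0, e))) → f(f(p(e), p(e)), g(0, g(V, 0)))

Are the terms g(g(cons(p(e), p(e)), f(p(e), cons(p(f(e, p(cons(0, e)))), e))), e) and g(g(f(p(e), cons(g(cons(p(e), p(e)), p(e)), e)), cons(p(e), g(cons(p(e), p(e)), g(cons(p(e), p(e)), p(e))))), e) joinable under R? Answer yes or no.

Reduce t₁ = g(g(cons(p(e), p(e)), f(p(e), cons(p(f(e, p(cons(0, e)))), e))), e):
1. g(g(cons(p(e), p(e)), f(p(e), cons(p(f(e, p(cons(0, e)))), e))), e)  →  g(f(p(e), cons(p(f(e, p(cons(0, e)))), e)), e)   [R2 at 1]
2. g(f(p(e), cons(p(f(e, p(cons(0, e)))), e)), e)  →  g(cons(p(f(e, p(cons(0, e)))), p(f(e, p(cons(0, e))))), e)   [R7 at 1]
3. g(cons(p(f(e, p(cons(0, e)))), p(f(e, p(cons(0, e))))), e)  →  g(cons(p(e), p(f(e, p(cons(0, e))))), e)   [R3 at 1.1.1]
4. g(cons(p(e), p(f(e, p(cons(0, e))))), e)  →  g(cons(p(e), p(e)), e)   [R3 at 1.2.1]
5. g(cons(p(e), p(e)), e)  →  e   [R2 at ε]

Reduce t₂ = g(g(f(p(e), cons(g(cons(p(e), p(e)), p(e)), e)), cons(p(e), g(cons(p(e), p(e)), g(cons(p(e), p(e)), p(e))))), e):
1. g(g(f(p(e), cons(g(cons(p(e), p(e)), p(e)), e)), cons(p(e), g(cons(p(e), p(e)), g(cons(p(e), p(e)), p(e))))), e)  →  g(g(cons(g(cons(p(e), p(e)), p(e)), g(cons(p(e), p(e)), p(e))), cons(p(e), g(cons(p(e), p(e)), g(cons(p(e), p(e)), p(e))))), e)   [R7 at 1.1]
2. g(g(cons(g(cons(p(e), p(e)), p(e)), g(cons(p(e), p(e)), p(e))), cons(p(e), g(cons(p(e), p(e)), g(cons(p(e), p(e)), p(e))))), e)  →  g(g(cons(p(e), g(cons(p(e), p(e)), p(e))), cons(p(e), g(cons(p(e), p(e)), g(cons(p(e), p(e)), p(e))))), e)   [R2 at 1.1.1]
3. g(g(cons(p(e), g(cons(p(e), p(e)), p(e))), cons(p(e), g(cons(p(e), p(e)), g(cons(p(e), p(e)), p(e))))), e)  →  g(g(cons(p(e), p(e)), cons(p(e), g(cons(p(e), p(e)), g(cons(p(e), p(e)), p(e))))), e)   [R2 at 1.1.2]
4. g(g(cons(p(e), p(e)), cons(p(e), g(cons(p(e), p(e)), g(cons(p(e), p(e)), p(e))))), e)  →  g(cons(p(e), g(cons(p(e), p(e)), g(cons(p(e), p(e)), p(e)))), e)   [R2 at 1]
5. g(cons(p(e), g(cons(p(e), p(e)), g(cons(p(e), p(e)), p(e)))), e)  →  g(cons(p(e), g(cons(p(e), p(e)), p(e))), e)   [R2 at 1.2]
6. g(cons(p(e), g(cons(p(e), p(e)), p(e))), e)  →  g(cons(p(e), p(e)), e)   [R2 at 1.2]
7. g(cons(p(e), p(e)), e)  →  e   [R2 at ε]

yes — NF(t₁) = e, NF(t₂) = e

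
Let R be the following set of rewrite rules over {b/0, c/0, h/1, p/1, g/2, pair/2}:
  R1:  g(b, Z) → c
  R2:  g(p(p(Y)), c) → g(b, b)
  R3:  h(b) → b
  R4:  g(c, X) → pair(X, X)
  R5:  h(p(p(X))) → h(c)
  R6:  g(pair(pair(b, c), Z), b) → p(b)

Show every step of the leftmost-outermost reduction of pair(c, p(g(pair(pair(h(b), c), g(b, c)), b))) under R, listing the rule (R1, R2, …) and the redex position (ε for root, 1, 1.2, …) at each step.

pair(c, p(p(b)))

1. pair(c, p(g(pair(pair(h(b), c), g(b, c)), b)))  →  pair(c, p(g(pair(pair(b, c), g(b, c)), b)))   [R3 at 2.1.1.1.1]
2. pair(c, p(g(pair(pair(b, c), g(b, c)), b)))  →  pair(c, p(p(b)))   [R6 at 2.1]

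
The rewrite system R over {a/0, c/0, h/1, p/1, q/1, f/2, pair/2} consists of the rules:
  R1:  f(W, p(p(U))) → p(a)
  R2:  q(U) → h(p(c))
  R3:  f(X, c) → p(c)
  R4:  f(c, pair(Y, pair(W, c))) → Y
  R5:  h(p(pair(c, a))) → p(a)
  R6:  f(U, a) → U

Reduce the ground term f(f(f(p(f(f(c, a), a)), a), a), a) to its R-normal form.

1. f(f(f(p(f(f(c, a), a)), a), a), a)  →  f(f(p(f(f(c, a), a)), a), a)   [R6 at ε]
2. f(f(p(f(f(c, a), a)), a), a)  →  f(p(f(f(c, a), a)), a)   [R6 at ε]
3. f(p(f(f(c, a), a)), a)  →  p(f(f(c, a), a))   [R6 at ε]
4. p(f(f(c, a), a))  →  p(f(c, a))   [R6 at 1]
5. p(f(c, a))  →  p(c)   [R6 at 1]

p(c)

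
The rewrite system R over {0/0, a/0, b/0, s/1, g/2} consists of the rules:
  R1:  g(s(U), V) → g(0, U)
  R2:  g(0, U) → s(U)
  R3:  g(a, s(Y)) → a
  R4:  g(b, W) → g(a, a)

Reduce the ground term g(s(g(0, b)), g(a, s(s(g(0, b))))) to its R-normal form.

s(s(b))

1. g(s(g(0, b)), g(a, s(s(g(0, b)))))  →  g(0, g(0, b))   [R1 at ε]
2. g(0, g(0, b))  →  s(g(0, b))   [R2 at ε]
3. s(g(0, b))  →  s(s(b))   [R2 at 1]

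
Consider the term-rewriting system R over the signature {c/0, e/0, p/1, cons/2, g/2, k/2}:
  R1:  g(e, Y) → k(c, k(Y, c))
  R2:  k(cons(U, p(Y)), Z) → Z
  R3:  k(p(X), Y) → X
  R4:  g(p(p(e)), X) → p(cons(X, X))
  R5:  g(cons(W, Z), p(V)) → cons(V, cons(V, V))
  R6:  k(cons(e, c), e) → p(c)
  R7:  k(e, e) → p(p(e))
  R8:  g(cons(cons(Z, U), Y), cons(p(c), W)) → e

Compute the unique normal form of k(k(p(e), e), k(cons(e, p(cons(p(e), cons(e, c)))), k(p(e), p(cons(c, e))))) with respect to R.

p(p(e))

1. k(k(p(e), e), k(cons(e, p(cons(p(e), cons(e, c)))), k(p(e), p(cons(c, e)))))  →  k(e, k(cons(e, p(cons(p(e), cons(e, c)))), k(p(e), p(cons(c, e)))))   [R3 at 1]
2. k(e, k(cons(e, p(cons(p(e), cons(e, c)))), k(p(e), p(cons(c, e)))))  →  k(e, k(p(e), p(cons(c, e))))   [R2 at 2]
3. k(e, k(p(e), p(cons(c, e))))  →  k(e, e)   [R3 at 2]
4. k(e, e)  →  p(p(e))   [R7 at ε]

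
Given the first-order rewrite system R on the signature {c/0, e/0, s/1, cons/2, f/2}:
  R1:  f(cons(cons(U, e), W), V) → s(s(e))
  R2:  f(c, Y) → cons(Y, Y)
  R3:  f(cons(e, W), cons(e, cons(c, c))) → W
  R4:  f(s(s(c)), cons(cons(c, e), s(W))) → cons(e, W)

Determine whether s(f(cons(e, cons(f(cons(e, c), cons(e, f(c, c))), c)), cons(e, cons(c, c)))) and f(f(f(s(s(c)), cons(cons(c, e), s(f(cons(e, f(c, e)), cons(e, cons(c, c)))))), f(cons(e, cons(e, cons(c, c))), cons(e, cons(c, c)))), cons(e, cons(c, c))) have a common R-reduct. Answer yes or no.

no — NF(t₁) = s(cons(c, c)), NF(t₂) = e

Reduce t₁ = s(f(cons(e, cons(f(cons(e, c), cons(e, f(c, c))), c)), cons(e, cons(c, c)))):
1. s(f(cons(e, cons(f(cons(e, c), cons(e, f(c, c))), c)), cons(e, cons(c, c))))  →  s(cons(f(cons(e, c), cons(e, f(c, c))), c))   [R3 at 1]
2. s(cons(f(cons(e, c), cons(e, f(c, c))), c))  →  s(cons(f(cons(e, c), cons(e, cons(c, c))), c))   [R2 at 1.1.2.2]
3. s(cons(f(cons(e, c), cons(e, cons(c, c))), c))  →  s(cons(c, c))   [R3 at 1.1]

Reduce t₂ = f(f(f(s(s(c)), cons(cons(c, e), s(f(cons(e, f(c, e)), cons(e, cons(c, c)))))), f(cons(e, cons(e, cons(c, c))), cons(e, cons(c, c)))), cons(e, cons(c, c))):
1. f(f(f(s(s(c)), cons(cons(c, e), s(f(cons(e, f(c, e)), cons(e, cons(c, c)))))), f(cons(e, cons(e, cons(c, c))), cons(e, cons(c, c)))), cons(e, cons(c, c)))  →  f(f(cons(e, f(cons(e, f(c, e)), cons(e, cons(c, c)))), f(cons(e, cons(e, cons(c, c))), cons(e, cons(c, c)))), cons(e, cons(c, c)))   [R4 at 1.1]
2. f(f(cons(e, f(cons(e, f(c, e)), cons(e, cons(c, c)))), f(cons(e, cons(e, cons(c, c))), cons(e, cons(c, c)))), cons(e, cons(c, c)))  →  f(f(cons(e, f(c, e)), f(cons(e, cons(e, cons(c, c))), cons(e, cons(c, c)))), cons(e, cons(c, c)))   [R3 at 1.1.2]
3. f(f(cons(e, f(c, e)), f(cons(e, cons(e, cons(c, c))), cons(e, cons(c, c)))), cons(e, cons(c, c)))  →  f(f(cons(e, cons(e, e)), f(cons(e, cons(e, cons(c, c))), cons(e, cons(c, c)))), cons(e, cons(c, c)))   [R2 at 1.1.2]
4. f(f(cons(e, cons(e, e)), f(cons(e, cons(e, cons(c, c))), cons(e, cons(c, c)))), cons(e, cons(c, c)))  →  f(f(cons(e, cons(e, e)), cons(e, cons(c, c))), cons(e, cons(c, c)))   [R3 at 1.2]
5. f(f(cons(e, cons(e, e)), cons(e, cons(c, c))), cons(e, cons(c, c)))  →  f(cons(e, e), cons(e, cons(c, c)))   [R3 at 1]
6. f(cons(e, e), cons(e, cons(c, c)))  →  e   [R3 at ε]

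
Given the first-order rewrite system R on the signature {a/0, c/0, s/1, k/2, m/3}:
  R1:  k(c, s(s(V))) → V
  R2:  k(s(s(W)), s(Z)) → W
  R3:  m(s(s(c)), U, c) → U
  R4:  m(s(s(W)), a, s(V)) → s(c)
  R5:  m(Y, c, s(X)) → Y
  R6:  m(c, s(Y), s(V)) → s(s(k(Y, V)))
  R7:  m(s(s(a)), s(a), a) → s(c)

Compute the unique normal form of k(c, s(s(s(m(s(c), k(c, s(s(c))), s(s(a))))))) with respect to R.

s(s(c))

1. k(c, s(s(s(m(s(c), k(c, s(s(c))), s(s(a)))))))  →  s(m(s(c), k(c, s(s(c))), s(s(a))))   [R1 at ε]
2. s(m(s(c), k(c, s(s(c))), s(s(a))))  →  s(m(s(c), c, s(s(a))))   [R1 at 1.2]
3. s(m(s(c), c, s(s(a))))  →  s(s(c))   [R5 at 1]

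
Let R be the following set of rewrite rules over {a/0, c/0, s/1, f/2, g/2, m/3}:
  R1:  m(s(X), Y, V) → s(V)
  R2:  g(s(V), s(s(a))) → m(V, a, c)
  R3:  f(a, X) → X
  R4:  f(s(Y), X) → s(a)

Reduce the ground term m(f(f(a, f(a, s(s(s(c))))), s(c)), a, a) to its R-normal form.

1. m(f(f(a, f(a, s(s(s(c))))), s(c)), a, a)  →  m(f(f(a, s(s(s(c)))), s(c)), a, a)   [R3 at 1.1]
2. m(f(f(a, s(s(s(c)))), s(c)), a, a)  →  m(f(s(s(s(c))), s(c)), a, a)   [R3 at 1.1]
3. m(f(s(s(s(c))), s(c)), a, a)  →  m(s(a), a, a)   [R4 at 1]
4. m(s(a), a, a)  →  s(a)   [R1 at ε]

s(a)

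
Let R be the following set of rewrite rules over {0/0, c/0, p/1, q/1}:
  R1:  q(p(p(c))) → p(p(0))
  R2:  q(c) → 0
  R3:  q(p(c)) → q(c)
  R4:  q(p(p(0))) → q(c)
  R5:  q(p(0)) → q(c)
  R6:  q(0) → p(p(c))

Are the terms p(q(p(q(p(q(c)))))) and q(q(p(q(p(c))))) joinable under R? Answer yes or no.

no — NF(t₁) = p(0), NF(t₂) = p(p(c))

Reduce t₁ = p(q(p(q(p(q(c)))))):
1. p(q(p(q(p(q(c))))))  →  p(q(p(q(p(0)))))   [R2 at 1.1.1.1.1]
2. p(q(p(q(p(0)))))  →  p(q(p(q(c))))   [R5 at 1.1.1]
3. p(q(p(q(c))))  →  p(q(p(0)))   [R2 at 1.1.1]
4. p(q(p(0)))  →  p(q(c))   [R5 at 1]
5. p(q(c))  →  p(0)   [R2 at 1]

Reduce t₂ = q(q(p(q(p(c))))):
1. q(q(p(q(p(c)))))  →  q(q(p(q(c))))   [R3 at 1.1.1]
2. q(q(p(q(c))))  →  q(q(p(0)))   [R2 at 1.1.1]
3. q(q(p(0)))  →  q(q(c))   [R5 at 1]
4. q(q(c))  →  q(0)   [R2 at 1]
5. q(0)  →  p(p(c))   [R6 at ε]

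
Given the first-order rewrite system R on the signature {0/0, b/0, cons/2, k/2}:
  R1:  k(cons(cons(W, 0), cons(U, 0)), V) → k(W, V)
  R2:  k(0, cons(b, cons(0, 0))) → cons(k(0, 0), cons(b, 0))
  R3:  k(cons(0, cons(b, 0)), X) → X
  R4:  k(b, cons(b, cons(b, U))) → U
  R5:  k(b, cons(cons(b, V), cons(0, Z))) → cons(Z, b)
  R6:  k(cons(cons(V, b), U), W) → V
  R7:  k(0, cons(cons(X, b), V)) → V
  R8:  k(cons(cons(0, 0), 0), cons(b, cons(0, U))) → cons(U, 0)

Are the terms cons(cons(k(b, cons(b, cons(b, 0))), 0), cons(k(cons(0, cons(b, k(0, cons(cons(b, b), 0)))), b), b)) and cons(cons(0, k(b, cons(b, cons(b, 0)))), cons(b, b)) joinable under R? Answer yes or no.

yes — NF(t₁) = cons(cons(0, 0), cons(b, b)), NF(t₂) = cons(cons(0, 0), cons(b, b))

Reduce t₁ = cons(cons(k(b, cons(b, cons(b, 0))), 0), cons(k(cons(0, cons(b, k(0, cons(cons(b, b), 0)))), b), b)):
1. cons(cons(k(b, cons(b, cons(b, 0))), 0), cons(k(cons(0, cons(b, k(0, cons(cons(b, b), 0)))), b), b))  →  cons(cons(0, 0), cons(k(cons(0, cons(b, k(0, cons(cons(b, b), 0)))), b), b))   [R4 at 1.1]
2. cons(cons(0, 0), cons(k(cons(0, cons(b, k(0, cons(cons(b, b), 0)))), b), b))  →  cons(cons(0, 0), cons(k(cons(0, cons(b, 0)), b), b))   [R7 at 2.1.1.2.2]
3. cons(cons(0, 0), cons(k(cons(0, cons(b, 0)), b), b))  →  cons(cons(0, 0), cons(b, b))   [R3 at 2.1]

Reduce t₂ = cons(cons(0, k(b, cons(b, cons(b, 0)))), cons(b, b)):
1. cons(cons(0, k(b, cons(b, cons(b, 0)))), cons(b, b))  →  cons(cons(0, 0), cons(b, b))   [R4 at 1.2]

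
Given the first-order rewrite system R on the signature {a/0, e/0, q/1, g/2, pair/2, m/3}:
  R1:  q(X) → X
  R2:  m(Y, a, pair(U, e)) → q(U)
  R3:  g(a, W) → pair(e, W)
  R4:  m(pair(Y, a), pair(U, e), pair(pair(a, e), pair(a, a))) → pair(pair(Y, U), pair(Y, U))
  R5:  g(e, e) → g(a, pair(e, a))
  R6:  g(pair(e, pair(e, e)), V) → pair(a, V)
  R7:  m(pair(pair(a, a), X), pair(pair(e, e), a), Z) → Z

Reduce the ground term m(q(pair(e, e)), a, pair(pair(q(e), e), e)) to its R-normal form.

1. m(q(pair(e, e)), a, pair(pair(q(e), e), e))  →  q(pair(q(e), e))   [R2 at ε]
2. q(pair(q(e), e))  →  pair(q(e), e)   [R1 at ε]
3. pair(q(e), e)  →  pair(e, e)   [R1 at 1]

pair(e, e)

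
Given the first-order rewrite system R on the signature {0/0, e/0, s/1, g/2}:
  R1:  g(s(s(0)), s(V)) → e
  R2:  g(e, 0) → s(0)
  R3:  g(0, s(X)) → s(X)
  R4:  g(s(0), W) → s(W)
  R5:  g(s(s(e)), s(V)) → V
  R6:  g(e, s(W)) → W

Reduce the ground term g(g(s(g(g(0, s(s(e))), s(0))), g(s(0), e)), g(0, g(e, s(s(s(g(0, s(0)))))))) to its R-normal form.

1. g(g(s(g(g(0, s(s(e))), s(0))), g(s(0), e)), g(0, g(e, s(s(s(g(0, s(0))))))))  →  g(g(s(g(s(s(e)), s(0))), g(s(0), e)), g(0, g(e, s(s(s(g(0, s(0))))))))   [R3 at 1.1.1.1]
2. g(g(s(g(s(s(e)), s(0))), g(s(0), e)), g(0, g(e, s(s(s(g(0, s(0))))))))  →  g(g(s(0), g(s(0), e)), g(0, g(e, s(s(s(g(0, s(0))))))))   [R5 at 1.1.1]
3. g(g(s(0), g(s(0), e)), g(0, g(e, s(s(s(g(0, s(0))))))))  →  g(s(g(s(0), e)), g(0, g(e, s(s(s(g(0, s(0))))))))   [R4 at 1]
4. g(s(g(s(0), e)), g(0, g(e, s(s(s(g(0, s(0))))))))  →  g(s(s(e)), g(0, g(e, s(s(s(g(0, s(0))))))))   [R4 at 1.1]
5. g(s(s(e)), g(0, g(e, s(s(s(g(0, s(0))))))))  →  g(s(s(e)), g(0, s(s(g(0, s(0))))))   [R6 at 2.2]
6. g(s(s(e)), g(0, s(s(g(0, s(0))))))  →  g(s(s(e)), s(s(g(0, s(0)))))   [R3 at 2]
7. g(s(s(e)), s(s(g(0, s(0)))))  →  s(g(0, s(0)))   [R5 at ε]
8. s(g(0, s(0)))  →  s(s(0))   [R3 at 1]

s(s(0))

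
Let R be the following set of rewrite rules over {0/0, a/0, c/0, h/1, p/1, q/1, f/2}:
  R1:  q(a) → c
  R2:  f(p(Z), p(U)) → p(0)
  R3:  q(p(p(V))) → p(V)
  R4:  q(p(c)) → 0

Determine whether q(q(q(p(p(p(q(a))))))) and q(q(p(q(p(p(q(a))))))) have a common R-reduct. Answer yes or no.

yes — NF(t₁) = 0, NF(t₂) = 0

Reduce t₁ = q(q(q(p(p(p(q(a))))))):
1. q(q(q(p(p(p(q(a)))))))  →  q(q(p(p(q(a)))))   [R3 at 1.1]
2. q(q(p(p(q(a)))))  →  q(p(q(a)))   [R3 at 1]
3. q(p(q(a)))  →  q(p(c))   [R1 at 1.1]
4. q(p(c))  →  0   [R4 at ε]

Reduce t₂ = q(q(p(q(p(p(q(a))))))):
1. q(q(p(q(p(p(q(a)))))))  →  q(q(p(p(q(a)))))   [R3 at 1.1.1]
2. q(q(p(p(q(a)))))  →  q(p(q(a)))   [R3 at 1]
3. q(p(q(a)))  →  q(p(c))   [R1 at 1.1]
4. q(p(c))  →  0   [R4 at ε]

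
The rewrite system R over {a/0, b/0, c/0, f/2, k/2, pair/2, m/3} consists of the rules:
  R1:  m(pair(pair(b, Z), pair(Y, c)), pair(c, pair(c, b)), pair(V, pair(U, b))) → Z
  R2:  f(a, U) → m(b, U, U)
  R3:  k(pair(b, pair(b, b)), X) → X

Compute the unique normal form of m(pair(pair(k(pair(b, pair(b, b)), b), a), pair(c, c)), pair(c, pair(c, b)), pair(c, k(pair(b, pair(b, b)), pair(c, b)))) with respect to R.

a

1. m(pair(pair(k(pair(b, pair(b, b)), b), a), pair(c, c)), pair(c, pair(c, b)), pair(c, k(pair(b, pair(b, b)), pair(c, b))))  →  m(pair(pair(b, a), pair(c, c)), pair(c, pair(c, b)), pair(c, k(pair(b, pair(b, b)), pair(c, b))))   [R3 at 1.1.1]
2. m(pair(pair(b, a), pair(c, c)), pair(c, pair(c, b)), pair(c, k(pair(b, pair(b, b)), pair(c, b))))  →  m(pair(pair(b, a), pair(c, c)), pair(c, pair(c, b)), pair(c, pair(c, b)))   [R3 at 3.2]
3. m(pair(pair(b, a), pair(c, c)), pair(c, pair(c, b)), pair(c, pair(c, b)))  →  a   [R1 at ε]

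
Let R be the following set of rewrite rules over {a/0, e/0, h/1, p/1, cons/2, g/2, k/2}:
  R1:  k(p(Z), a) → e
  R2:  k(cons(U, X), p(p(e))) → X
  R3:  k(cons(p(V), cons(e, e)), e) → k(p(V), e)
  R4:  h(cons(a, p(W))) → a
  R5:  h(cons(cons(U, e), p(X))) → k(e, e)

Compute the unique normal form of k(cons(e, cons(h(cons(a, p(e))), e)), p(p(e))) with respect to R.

1. k(cons(e, cons(h(cons(a, p(e))), e)), p(p(e)))  →  cons(h(cons(a, p(e))), e)   [R2 at ε]
2. cons(h(cons(a, p(e))), e)  →  cons(a, e)   [R4 at 1]

cons(a, e)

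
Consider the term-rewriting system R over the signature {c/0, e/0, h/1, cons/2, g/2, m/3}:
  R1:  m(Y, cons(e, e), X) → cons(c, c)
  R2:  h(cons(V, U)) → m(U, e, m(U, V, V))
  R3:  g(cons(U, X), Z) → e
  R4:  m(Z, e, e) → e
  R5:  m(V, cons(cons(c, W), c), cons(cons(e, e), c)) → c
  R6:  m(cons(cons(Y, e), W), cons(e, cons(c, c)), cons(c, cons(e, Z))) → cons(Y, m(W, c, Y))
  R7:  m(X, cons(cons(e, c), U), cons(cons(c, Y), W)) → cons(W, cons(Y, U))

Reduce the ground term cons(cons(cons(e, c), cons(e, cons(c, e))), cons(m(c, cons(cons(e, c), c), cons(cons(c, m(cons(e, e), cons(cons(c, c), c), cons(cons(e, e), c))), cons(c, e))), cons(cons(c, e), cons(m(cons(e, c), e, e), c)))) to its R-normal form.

cons(cons(cons(e, c), cons(e, cons(c, e))), cons(cons(cons(c, e), cons(c, c)), cons(cons(c, e), cons(e, c))))

1. cons(cons(cons(e, c), cons(e, cons(c, e))), cons(m(c, cons(cons(e, c), c), cons(cons(c, m(cons(e, e), cons(cons(c, c), c), cons(cons(e, e), c))), cons(c, e))), cons(cons(c, e), cons(m(cons(e, c), e, e), c))))  →  cons(cons(cons(e, c), cons(e, cons(c, e))), cons(cons(cons(c, e), cons(m(cons(e, e), cons(cons(c, c), c), cons(cons(e, e), c)), c)), cons(cons(c, e), cons(m(cons(e, c), e, e), c))))   [R7 at 2.1]
2. cons(cons(cons(e, c), cons(e, cons(c, e))), cons(cons(cons(c, e), cons(m(cons(e, e), cons(cons(c, c), c), cons(cons(e, e), c)), c)), cons(cons(c, e), cons(m(cons(e, c), e, e), c))))  →  cons(cons(cons(e, c), cons(e, cons(c, e))), cons(cons(cons(c, e), cons(c, c)), cons(cons(c, e), cons(m(cons(e, c), e, e), c))))   [R5 at 2.1.2.1]
3. cons(cons(cons(e, c), cons(e, cons(c, e))), cons(cons(cons(c, e), cons(c, c)), cons(cons(c, e), cons(m(cons(e, c), e, e), c))))  →  cons(cons(cons(e, c), cons(e, cons(c, e))), cons(cons(cons(c, e), cons(c, c)), cons(cons(c, e), cons(e, c))))   [R4 at 2.2.2.1]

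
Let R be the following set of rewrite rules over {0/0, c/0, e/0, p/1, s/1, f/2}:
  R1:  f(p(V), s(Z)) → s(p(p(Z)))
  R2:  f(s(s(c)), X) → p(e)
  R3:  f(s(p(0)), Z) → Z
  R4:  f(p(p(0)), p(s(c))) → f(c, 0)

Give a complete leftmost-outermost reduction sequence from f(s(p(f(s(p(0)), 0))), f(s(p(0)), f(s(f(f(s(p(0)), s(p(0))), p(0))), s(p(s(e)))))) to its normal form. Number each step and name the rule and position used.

s(p(s(e)))

1. f(s(p(f(s(p(0)), 0))), f(s(p(0)), f(s(f(f(s(p(0)), s(p(0))), p(0))), s(p(s(e))))))  →  f(s(p(0)), f(s(p(0)), f(s(f(f(s(p(0)), s(p(0))), p(0))), s(p(s(e))))))   [R3 at 1.1.1]
2. f(s(p(0)), f(s(p(0)), f(s(f(f(s(p(0)), s(p(0))), p(0))), s(p(s(e))))))  →  f(s(p(0)), f(s(f(f(s(p(0)), s(p(0))), p(0))), s(p(s(e)))))   [R3 at ε]
3. f(s(p(0)), f(s(f(f(s(p(0)), s(p(0))), p(0))), s(p(s(e)))))  →  f(s(f(f(s(p(0)), s(p(0))), p(0))), s(p(s(e))))   [R3 at ε]
4. f(s(f(f(s(p(0)), s(p(0))), p(0))), s(p(s(e))))  →  f(s(f(s(p(0)), p(0))), s(p(s(e))))   [R3 at 1.1.1]
5. f(s(f(s(p(0)), p(0))), s(p(s(e))))  →  f(s(p(0)), s(p(s(e))))   [R3 at 1.1]
6. f(s(p(0)), s(p(s(e))))  →  s(p(s(e)))   [R3 at ε]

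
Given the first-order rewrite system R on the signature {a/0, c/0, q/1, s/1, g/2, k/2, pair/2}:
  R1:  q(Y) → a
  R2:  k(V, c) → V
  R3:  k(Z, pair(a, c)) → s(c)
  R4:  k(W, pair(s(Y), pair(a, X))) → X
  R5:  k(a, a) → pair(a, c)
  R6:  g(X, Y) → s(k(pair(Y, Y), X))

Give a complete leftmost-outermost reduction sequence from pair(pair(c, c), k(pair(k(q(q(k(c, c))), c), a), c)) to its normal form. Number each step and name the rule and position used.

1. pair(pair(c, c), k(pair(k(q(q(k(c, c))), c), a), c))  →  pair(pair(c, c), pair(k(q(q(k(c, c))), c), a))   [R2 at 2]
2. pair(pair(c, c), pair(k(q(q(k(c, c))), c), a))  →  pair(pair(c, c), pair(q(q(k(c, c))), a))   [R2 at 2.1]
3. pair(pair(c, c), pair(q(q(k(c, c))), a))  →  pair(pair(c, c), pair(a, a))   [R1 at 2.1]

pair(pair(c, c), pair(a, a))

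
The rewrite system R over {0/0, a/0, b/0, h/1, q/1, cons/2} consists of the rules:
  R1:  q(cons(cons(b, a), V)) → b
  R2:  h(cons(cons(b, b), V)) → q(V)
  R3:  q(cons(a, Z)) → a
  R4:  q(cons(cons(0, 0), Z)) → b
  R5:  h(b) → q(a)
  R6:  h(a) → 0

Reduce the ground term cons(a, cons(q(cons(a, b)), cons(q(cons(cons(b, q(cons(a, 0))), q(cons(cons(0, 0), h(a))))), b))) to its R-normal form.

1. cons(a, cons(q(cons(a, b)), cons(q(cons(cons(b, q(cons(a, 0))), q(cons(cons(0, 0), h(a))))), b)))  →  cons(a, cons(a, cons(q(cons(cons(b, q(cons(a, 0))), q(cons(cons(0, 0), h(a))))), b)))   [R3 at 2.1]
2. cons(a, cons(a, cons(q(cons(cons(b, q(cons(a, 0))), q(cons(cons(0, 0), h(a))))), b)))  →  cons(a, cons(a, cons(q(cons(cons(b, a), q(cons(cons(0, 0), h(a))))), b)))   [R3 at 2.2.1.1.1.2]
3. cons(a, cons(a, cons(q(cons(cons(b, a), q(cons(cons(0, 0), h(a))))), b)))  →  cons(a, cons(a, cons(b, b)))   [R1 at 2.2.1]

cons(a, cons(a, cons(b, b)))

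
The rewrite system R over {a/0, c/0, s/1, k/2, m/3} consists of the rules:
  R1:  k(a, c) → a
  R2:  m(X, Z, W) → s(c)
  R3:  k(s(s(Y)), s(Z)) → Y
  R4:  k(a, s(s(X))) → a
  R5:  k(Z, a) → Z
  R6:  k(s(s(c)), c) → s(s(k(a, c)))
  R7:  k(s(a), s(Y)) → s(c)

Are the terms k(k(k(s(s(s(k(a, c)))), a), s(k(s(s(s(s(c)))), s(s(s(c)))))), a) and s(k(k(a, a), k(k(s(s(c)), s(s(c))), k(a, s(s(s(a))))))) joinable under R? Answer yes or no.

yes — NF(t₁) = s(a), NF(t₂) = s(a)

Reduce t₁ = k(k(k(s(s(s(k(a, c)))), a), s(k(s(s(s(s(c)))), s(s(s(c)))))), a):
1. k(k(k(s(s(s(k(a, c)))), a), s(k(s(s(s(s(c)))), s(s(s(c)))))), a)  →  k(k(s(s(s(k(a, c)))), a), s(k(s(s(s(s(c)))), s(s(s(c))))))   [R5 at ε]
2. k(k(s(s(s(k(a, c)))), a), s(k(s(s(s(s(c)))), s(s(s(c))))))  →  k(s(s(s(k(a, c)))), s(k(s(s(s(s(c)))), s(s(s(c))))))   [R5 at 1]
3. k(s(s(s(k(a, c)))), s(k(s(s(s(s(c)))), s(s(s(c))))))  →  s(k(a, c))   [R3 at ε]
4. s(k(a, c))  →  s(a)   [R1 at 1]

Reduce t₂ = s(k(k(a, a), k(k(s(s(c)), s(s(c))), k(a, s(s(s(a))))))):
1. s(k(k(a, a), k(k(s(s(c)), s(s(c))), k(a, s(s(s(a)))))))  →  s(k(a, k(k(s(s(c)), s(s(c))), k(a, s(s(s(a)))))))   [R5 at 1.1]
2. s(k(a, k(k(s(s(c)), s(s(c))), k(a, s(s(s(a)))))))  →  s(k(a, k(c, k(a, s(s(s(a)))))))   [R3 at 1.2.1]
3. s(k(a, k(c, k(a, s(s(s(a)))))))  →  s(k(a, k(c, a)))   [R4 at 1.2.2]
4. s(k(a, k(c, a)))  →  s(k(a, c))   [R5 at 1.2]
5. s(k(a, c))  →  s(a)   [R1 at 1]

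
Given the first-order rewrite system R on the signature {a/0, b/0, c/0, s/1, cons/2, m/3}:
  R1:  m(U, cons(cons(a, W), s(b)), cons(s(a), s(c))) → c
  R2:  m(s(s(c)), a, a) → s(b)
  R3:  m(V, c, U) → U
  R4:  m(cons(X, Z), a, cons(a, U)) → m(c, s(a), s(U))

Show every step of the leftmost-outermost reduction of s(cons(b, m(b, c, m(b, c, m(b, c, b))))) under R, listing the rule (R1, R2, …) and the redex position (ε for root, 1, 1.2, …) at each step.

1. s(cons(b, m(b, c, m(b, c, m(b, c, b)))))  →  s(cons(b, m(b, c, m(b, c, b))))   [R3 at 1.2]
2. s(cons(b, m(b, c, m(b, c, b))))  →  s(cons(b, m(b, c, b)))   [R3 at 1.2]
3. s(cons(b, m(b, c, b)))  →  s(cons(b, b))   [R3 at 1.2]

s(cons(b, b))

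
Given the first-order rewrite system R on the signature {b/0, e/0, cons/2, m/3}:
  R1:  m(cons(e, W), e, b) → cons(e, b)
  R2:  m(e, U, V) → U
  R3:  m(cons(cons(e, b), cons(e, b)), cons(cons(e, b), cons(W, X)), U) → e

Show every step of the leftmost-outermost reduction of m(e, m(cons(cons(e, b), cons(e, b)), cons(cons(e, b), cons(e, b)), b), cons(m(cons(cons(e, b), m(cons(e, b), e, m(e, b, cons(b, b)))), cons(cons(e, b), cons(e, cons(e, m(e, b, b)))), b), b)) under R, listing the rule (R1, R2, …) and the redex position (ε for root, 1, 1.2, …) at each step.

e

1. m(e, m(cons(cons(e, b), cons(e, b)), cons(cons(e, b), cons(e, b)), b), cons(m(cons(cons(e, b), m(cons(e, b), e, m(e, b, cons(b, b)))), cons(cons(e, b), cons(e, cons(e, m(e, b, b)))), b), b))  →  m(cons(cons(e, b), cons(e, b)), cons(cons(e, b), cons(e, b)), b)   [R2 at ε]
2. m(cons(cons(e, b), cons(e, b)), cons(cons(e, b), cons(e, b)), b)  →  e   [R3 at ε]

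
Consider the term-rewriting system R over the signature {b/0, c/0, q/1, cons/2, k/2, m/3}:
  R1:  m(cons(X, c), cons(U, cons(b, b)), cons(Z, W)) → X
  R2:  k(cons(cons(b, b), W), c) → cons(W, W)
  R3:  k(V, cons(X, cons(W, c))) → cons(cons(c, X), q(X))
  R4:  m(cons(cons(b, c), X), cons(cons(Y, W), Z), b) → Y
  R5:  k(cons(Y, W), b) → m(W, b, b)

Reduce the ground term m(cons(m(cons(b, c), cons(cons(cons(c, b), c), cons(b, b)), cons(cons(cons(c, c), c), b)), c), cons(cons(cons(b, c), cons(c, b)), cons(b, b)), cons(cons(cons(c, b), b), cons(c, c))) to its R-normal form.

1. m(cons(m(cons(b, c), cons(cons(cons(c, b), c), cons(b, b)), cons(cons(cons(c, c), c), b)), c), cons(cons(cons(b, c), cons(c, b)), cons(b, b)), cons(cons(cons(c, b), b), cons(c, c)))  →  m(cons(b, c), cons(cons(cons(c, b), c), cons(b, b)), cons(cons(cons(c, c), c), b))   [R1 at ε]
2. m(cons(b, c), cons(cons(cons(c, b), c), cons(b, b)), cons(cons(cons(c, c), c), b))  →  b   [R1 at ε]

b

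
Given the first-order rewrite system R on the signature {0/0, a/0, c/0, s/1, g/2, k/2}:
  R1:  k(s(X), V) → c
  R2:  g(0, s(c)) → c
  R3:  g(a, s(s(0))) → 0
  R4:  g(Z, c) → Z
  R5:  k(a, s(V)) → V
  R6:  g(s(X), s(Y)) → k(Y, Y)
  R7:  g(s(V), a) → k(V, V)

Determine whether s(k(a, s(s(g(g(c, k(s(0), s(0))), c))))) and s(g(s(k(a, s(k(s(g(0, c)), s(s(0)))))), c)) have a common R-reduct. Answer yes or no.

Reduce t₁ = s(k(a, s(s(g(g(c, k(s(0), s(0))), c))))):
1. s(k(a, s(s(g(g(c, k(s(0), s(0))), c)))))  →  s(s(g(g(c, k(s(0), s(0))), c)))   [R5 at 1]
2. s(s(g(g(c, k(s(0), s(0))), c)))  →  s(s(g(c, k(s(0), s(0)))))   [R4 at 1.1]
3. s(s(g(c, k(s(0), s(0)))))  →  s(s(g(c, c)))   [R1 at 1.1.2]
4. s(s(g(c, c)))  →  s(s(c))   [R4 at 1.1]

Reduce t₂ = s(g(s(k(a, s(k(s(g(0, c)), s(s(0)))))), c)):
1. s(g(s(k(a, s(k(s(g(0, c)), s(s(0)))))), c))  →  s(s(k(a, s(k(s(g(0, c)), s(s(0)))))))   [R4 at 1]
2. s(s(k(a, s(k(s(g(0, c)), s(s(0)))))))  →  s(s(k(s(g(0, c)), s(s(0)))))   [R5 at 1.1]
3. s(s(k(s(g(0, c)), s(s(0)))))  →  s(s(c))   [R1 at 1.1]

yes — NF(t₁) = s(s(c)), NF(t₂) = s(s(c))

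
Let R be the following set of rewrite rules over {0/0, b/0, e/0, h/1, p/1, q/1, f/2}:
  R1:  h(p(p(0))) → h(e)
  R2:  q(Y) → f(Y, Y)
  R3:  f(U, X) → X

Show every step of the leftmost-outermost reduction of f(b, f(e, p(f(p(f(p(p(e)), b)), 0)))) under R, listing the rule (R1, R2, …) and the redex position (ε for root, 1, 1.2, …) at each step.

p(0)

1. f(b, f(e, p(f(p(f(p(p(e)), b)), 0))))  →  f(e, p(f(p(f(p(p(e)), b)), 0)))   [R3 at ε]
2. f(e, p(f(p(f(p(p(e)), b)), 0)))  →  p(f(p(f(p(p(e)), b)), 0))   [R3 at ε]
3. p(f(p(f(p(p(e)), b)), 0))  →  p(0)   [R3 at 1]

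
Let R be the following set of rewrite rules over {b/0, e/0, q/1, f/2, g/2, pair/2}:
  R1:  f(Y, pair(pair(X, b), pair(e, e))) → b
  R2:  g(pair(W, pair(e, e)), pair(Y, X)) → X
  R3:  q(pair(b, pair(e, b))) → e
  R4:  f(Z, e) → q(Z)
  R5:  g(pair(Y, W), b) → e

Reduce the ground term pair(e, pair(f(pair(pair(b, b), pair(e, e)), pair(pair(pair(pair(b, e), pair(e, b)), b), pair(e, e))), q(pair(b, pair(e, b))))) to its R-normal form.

pair(e, pair(b, e))

1. pair(e, pair(f(pair(pair(b, b), pair(e, e)), pair(pair(pair(pair(b, e), pair(e, b)), b), pair(e, e))), q(pair(b, pair(e, b)))))  →  pair(e, pair(b, q(pair(b, pair(e, b)))))   [R1 at 2.1]
2. pair(e, pair(b, q(pair(b, pair(e, b)))))  →  pair(e, pair(b, e))   [R3 at 2.2]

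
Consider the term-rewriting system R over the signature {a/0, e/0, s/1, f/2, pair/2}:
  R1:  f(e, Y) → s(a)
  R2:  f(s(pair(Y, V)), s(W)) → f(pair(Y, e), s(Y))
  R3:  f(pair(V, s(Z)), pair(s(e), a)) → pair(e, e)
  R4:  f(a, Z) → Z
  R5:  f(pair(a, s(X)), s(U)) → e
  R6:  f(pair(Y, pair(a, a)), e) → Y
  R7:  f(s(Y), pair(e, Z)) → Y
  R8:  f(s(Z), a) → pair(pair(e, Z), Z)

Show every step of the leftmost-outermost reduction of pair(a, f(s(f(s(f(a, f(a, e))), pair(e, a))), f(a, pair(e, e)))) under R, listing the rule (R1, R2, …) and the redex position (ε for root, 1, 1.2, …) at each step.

pair(a, e)

1. pair(a, f(s(f(s(f(a, f(a, e))), pair(e, a))), f(a, pair(e, e))))  →  pair(a, f(s(f(a, f(a, e))), f(a, pair(e, e))))   [R7 at 2.1.1]
2. pair(a, f(s(f(a, f(a, e))), f(a, pair(e, e))))  →  pair(a, f(s(f(a, e)), f(a, pair(e, e))))   [R4 at 2.1.1]
3. pair(a, f(s(f(a, e)), f(a, pair(e, e))))  →  pair(a, f(s(e), f(a, pair(e, e))))   [R4 at 2.1.1]
4. pair(a, f(s(e), f(a, pair(e, e))))  →  pair(a, f(s(e), pair(e, e)))   [R4 at 2.2]
5. pair(a, f(s(e), pair(e, e)))  →  pair(a, e)   [R7 at 2]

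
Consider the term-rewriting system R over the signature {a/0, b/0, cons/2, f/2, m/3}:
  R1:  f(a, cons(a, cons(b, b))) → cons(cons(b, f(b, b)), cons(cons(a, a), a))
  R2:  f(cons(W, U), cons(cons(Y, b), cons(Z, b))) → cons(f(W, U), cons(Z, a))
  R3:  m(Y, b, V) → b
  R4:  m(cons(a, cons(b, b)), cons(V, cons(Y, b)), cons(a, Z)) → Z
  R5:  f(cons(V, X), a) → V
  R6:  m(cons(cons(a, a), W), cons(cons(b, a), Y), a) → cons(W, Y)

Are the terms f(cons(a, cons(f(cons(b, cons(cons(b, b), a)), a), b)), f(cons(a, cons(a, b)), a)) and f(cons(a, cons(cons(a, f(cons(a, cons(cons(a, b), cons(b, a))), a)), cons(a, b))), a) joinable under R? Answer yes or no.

yes — NF(t₁) = a, NF(t₂) = a

Reduce t₁ = f(cons(a, cons(f(cons(b, cons(cons(b, b), a)), a), b)), f(cons(a, cons(a, b)), a)):
1. f(cons(a, cons(f(cons(b, cons(cons(b, b), a)), a), b)), f(cons(a, cons(a, b)), a))  →  f(cons(a, cons(b, b)), f(cons(a, cons(a, b)), a))   [R5 at 1.2.1]
2. f(cons(a, cons(b, b)), f(cons(a, cons(a, b)), a))  →  f(cons(a, cons(b, b)), a)   [R5 at 2]
3. f(cons(a, cons(b, b)), a)  →  a   [R5 at ε]

Reduce t₂ = f(cons(a, cons(cons(a, f(cons(a, cons(cons(a, b), cons(b, a))), a)), cons(a, b))), a):
1. f(cons(a, cons(cons(a, f(cons(a, cons(cons(a, b), cons(b, a))), a)), cons(a, b))), a)  →  a   [R5 at ε]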